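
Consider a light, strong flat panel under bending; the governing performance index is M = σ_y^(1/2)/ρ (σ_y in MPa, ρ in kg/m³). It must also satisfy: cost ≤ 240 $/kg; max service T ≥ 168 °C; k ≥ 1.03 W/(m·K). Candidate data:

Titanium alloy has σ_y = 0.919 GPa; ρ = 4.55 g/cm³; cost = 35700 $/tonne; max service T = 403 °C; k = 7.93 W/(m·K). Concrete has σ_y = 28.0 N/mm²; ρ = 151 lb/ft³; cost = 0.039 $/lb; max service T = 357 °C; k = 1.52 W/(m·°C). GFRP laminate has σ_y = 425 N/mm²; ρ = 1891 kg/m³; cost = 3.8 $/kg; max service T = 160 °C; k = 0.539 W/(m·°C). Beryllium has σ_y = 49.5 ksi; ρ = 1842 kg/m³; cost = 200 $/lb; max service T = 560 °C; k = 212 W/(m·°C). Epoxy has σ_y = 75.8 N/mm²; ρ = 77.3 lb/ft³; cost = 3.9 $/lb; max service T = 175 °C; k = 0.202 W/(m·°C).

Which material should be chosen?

titanium alloy

Screen on constraints: cost ≤ 240 $/kg; max service T ≥ 168 °C; k ≥ 1.03 W/(m·K). Survivors: titanium alloy, concrete.
Normalizing units and computing the index:
  titanium alloy: σ_y = 919.0 MPa, ρ = 4550 kg/m³
  concrete: σ_y = 28.00 MPa, ρ = 2419 kg/m³
  titanium alloy: M = 6.66×10⁻³
  concrete: M = 2.19×10⁻³
Highest index: titanium alloy.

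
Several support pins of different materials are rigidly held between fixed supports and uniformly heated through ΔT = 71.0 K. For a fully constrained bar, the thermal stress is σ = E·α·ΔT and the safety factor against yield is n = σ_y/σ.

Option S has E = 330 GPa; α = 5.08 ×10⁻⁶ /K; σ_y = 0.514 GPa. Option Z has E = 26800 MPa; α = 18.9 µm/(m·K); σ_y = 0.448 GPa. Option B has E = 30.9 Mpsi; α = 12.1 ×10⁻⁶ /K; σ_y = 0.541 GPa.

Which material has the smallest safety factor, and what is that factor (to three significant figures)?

option B, n = 2.96

Converting E to GPa, α to ×10⁻⁶/K, σ_y to MPa, then σ and n for each:
  option S: E = 330.0, α = 5.08, σ_y = 514.0 → σ = 119 MPa, n = 4.32
  option Z: E = 26.80, α = 18.9, σ_y = 448.0 → σ = 36.0 MPa, n = 12.5
  option B: E = 213.0, α = 12.1, σ_y = 541.0 → σ = 183 MPa, n = 2.96
The minimum is option B at n = 2.96.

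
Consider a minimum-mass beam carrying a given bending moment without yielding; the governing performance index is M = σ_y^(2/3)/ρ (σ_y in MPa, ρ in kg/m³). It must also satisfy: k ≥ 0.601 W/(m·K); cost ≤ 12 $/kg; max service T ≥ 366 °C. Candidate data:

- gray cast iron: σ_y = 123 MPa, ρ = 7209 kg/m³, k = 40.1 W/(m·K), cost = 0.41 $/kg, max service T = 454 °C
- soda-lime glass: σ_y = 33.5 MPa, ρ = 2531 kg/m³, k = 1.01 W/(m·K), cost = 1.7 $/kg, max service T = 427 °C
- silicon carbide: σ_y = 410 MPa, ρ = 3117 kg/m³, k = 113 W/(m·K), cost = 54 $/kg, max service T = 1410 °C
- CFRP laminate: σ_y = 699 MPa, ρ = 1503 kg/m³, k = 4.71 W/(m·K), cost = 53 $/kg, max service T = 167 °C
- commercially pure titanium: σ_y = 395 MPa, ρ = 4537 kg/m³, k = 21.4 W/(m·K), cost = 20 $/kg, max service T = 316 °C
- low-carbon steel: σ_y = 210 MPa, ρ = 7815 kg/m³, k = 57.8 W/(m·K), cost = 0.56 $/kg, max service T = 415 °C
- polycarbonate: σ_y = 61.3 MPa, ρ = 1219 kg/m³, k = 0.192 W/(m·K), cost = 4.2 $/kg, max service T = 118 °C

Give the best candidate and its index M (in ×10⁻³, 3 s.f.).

Screen on constraints: k ≥ 0.601 W/(m·K); cost ≤ 12 $/kg; max service T ≥ 366 °C. Survivors: gray cast iron, soda-lime glass, low-carbon steel.
Evaluate M for each candidate:
  low-carbon steel: M = 4.52×10⁻³
  soda-lime glass: M = 4.11×10⁻³
  gray cast iron: M = 3.43×10⁻³
Highest index: low-carbon steel.

low-carbon steel, M = 4.52×10⁻³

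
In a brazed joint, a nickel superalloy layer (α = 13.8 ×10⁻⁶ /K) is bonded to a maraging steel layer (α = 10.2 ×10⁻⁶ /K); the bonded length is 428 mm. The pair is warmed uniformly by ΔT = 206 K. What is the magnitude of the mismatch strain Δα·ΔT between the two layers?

7.42×10⁻⁴

Δα = |13.8 − 10.2|×10⁻⁶/K = 3.60×10⁻⁶/K.
Mismatch strain = Δα·ΔT = 3.60×10⁻⁶ × 206.0 = 7.42×10⁻⁴.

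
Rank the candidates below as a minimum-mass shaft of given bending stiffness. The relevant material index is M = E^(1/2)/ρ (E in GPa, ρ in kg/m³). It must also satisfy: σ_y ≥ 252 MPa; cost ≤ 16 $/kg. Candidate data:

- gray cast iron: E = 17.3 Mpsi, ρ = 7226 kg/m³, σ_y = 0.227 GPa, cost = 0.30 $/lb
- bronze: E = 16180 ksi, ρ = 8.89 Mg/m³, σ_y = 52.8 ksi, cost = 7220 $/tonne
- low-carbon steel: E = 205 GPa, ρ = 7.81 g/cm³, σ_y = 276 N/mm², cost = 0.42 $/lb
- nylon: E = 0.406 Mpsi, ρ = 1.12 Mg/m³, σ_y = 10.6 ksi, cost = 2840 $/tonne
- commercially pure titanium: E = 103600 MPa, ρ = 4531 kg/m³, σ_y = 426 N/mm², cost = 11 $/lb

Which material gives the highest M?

Screen on constraints: σ_y ≥ 252 MPa; cost ≤ 16 $/kg. Survivors: bronze, low-carbon steel.
After converting to SI:
  bronze: E = 111.6 GPa, ρ = 8890 kg/m³
  low-carbon steel: E = 205.0 GPa, ρ = 7810 kg/m³
  low-carbon steel: M = 1.83×10⁻³
  bronze: M = 1.19×10⁻³
Highest index: low-carbon steel.

low-carbon steel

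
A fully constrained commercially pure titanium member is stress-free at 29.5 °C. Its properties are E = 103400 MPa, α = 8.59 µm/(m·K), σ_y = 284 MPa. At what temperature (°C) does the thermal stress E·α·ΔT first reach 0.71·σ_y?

257 °C

E = 103400 MPa = 103.4 GPa.
E·α·ΔT = 201.6 MPa ⇒ ΔT = 201.6 / (103.4×10³ × 8.59×10⁻⁶) = 227.0 K.
T = 29.5 + 227.0 = 256.5 °C.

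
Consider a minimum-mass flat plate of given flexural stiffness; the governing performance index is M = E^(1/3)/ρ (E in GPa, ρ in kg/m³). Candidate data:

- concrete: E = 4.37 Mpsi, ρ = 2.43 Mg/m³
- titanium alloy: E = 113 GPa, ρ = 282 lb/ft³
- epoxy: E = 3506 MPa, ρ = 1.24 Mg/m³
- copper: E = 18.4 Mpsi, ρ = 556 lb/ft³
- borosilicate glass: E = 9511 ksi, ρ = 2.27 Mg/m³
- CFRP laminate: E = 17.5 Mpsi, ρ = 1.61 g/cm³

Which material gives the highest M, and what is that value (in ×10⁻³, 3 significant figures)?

CFRP laminate, M = 3.07×10⁻³

In SI units:
  concrete: E = 30.13 GPa, ρ = 2430 kg/m³
  titanium alloy: E = 113.0 GPa, ρ = 4517 kg/m³
  epoxy: E = 3.506 GPa, ρ = 1240 kg/m³
  copper: E = 126.9 GPa, ρ = 8906 kg/m³
  borosilicate glass: E = 65.58 GPa, ρ = 2270 kg/m³
  CFRP laminate: E = 120.7 GPa, ρ = 1610 kg/m³
  CFRP laminate: M = 3.07×10⁻³
  borosilicate glass: M = 1.78×10⁻³
  concrete: M = 1.28×10⁻³
  epoxy: M = 1.23×10⁻³
  titanium alloy: M = 1.07×10⁻³
  copper: M = 0.564×10⁻³
The maximum is for CFRP laminate.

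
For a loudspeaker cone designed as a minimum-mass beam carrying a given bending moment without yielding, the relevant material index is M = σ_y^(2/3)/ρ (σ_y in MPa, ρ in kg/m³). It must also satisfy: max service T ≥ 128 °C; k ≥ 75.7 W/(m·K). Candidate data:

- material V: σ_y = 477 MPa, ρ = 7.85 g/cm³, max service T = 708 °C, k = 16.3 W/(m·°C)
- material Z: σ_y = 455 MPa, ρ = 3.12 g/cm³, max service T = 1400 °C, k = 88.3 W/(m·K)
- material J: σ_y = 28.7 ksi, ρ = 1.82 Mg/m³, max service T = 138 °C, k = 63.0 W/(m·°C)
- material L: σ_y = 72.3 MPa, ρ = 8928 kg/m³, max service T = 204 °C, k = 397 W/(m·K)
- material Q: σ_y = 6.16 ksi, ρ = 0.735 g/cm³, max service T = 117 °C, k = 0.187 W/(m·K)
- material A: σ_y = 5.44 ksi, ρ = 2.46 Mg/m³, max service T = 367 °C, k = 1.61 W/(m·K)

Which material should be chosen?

Screen on constraints: max service T ≥ 128 °C; k ≥ 75.7 W/(m·K). Survivors: material Z, material L.
Normalizing units and computing the index:
  material Z: σ_y = 455.0 MPa, ρ = 3120 kg/m³
  material L: σ_y = 72.30 MPa, ρ = 8928 kg/m³
  material Z: M = 19.0×10⁻³
  material L: M = 1.94×10⁻³
The maximum is for material Z.

material Z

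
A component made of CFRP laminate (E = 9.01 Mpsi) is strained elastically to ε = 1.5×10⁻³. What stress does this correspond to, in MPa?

E = 9.01 Mpsi = 62.12 GPa.
σ = E·ε = 62120 MPa × 1.5×10⁻³ = 93.2 MPa.

93.2 MPa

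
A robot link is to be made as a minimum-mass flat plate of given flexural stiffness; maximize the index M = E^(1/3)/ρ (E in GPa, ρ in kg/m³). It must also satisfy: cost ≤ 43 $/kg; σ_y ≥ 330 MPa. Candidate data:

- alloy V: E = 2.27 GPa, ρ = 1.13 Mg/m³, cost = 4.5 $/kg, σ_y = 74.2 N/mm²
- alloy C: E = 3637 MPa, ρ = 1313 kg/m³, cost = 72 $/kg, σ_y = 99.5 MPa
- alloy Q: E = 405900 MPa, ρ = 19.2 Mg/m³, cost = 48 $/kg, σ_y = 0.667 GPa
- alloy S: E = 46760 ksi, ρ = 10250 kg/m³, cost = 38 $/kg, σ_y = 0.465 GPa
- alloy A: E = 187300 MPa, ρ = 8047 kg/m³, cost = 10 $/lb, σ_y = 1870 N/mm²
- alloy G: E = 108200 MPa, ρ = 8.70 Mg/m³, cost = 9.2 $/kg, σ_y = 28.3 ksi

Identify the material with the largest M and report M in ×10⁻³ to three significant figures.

Screen on constraints: cost ≤ 43 $/kg; σ_y ≥ 330 MPa. Survivors: alloy S, alloy A.
Convert each candidate to consistent units, then evaluate M:
  alloy S: E = 322.4 GPa, ρ = 10250 kg/m³
  alloy A: E = 187.3 GPa, ρ = 8047 kg/m³
  alloy A: M = 0.711×10⁻³
  alloy S: M = 0.669×10⁻³
Alloy A has the largest M.

alloy A, M = 0.711×10⁻³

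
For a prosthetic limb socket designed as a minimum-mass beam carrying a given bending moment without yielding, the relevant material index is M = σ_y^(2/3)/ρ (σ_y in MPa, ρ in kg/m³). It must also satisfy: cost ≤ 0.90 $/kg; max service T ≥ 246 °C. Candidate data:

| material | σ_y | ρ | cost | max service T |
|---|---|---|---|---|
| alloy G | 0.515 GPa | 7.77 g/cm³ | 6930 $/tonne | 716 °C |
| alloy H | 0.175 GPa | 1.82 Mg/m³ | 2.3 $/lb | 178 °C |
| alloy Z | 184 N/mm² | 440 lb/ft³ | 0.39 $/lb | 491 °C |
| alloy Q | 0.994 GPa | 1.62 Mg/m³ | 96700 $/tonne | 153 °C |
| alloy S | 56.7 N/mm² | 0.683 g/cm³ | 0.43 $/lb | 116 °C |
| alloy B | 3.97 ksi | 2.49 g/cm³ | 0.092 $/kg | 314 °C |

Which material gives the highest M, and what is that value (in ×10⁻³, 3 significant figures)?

alloy Z, M = 4.59×10⁻³

Screen on constraints: cost ≤ 0.90 $/kg; max service T ≥ 246 °C. Survivors: alloy Z, alloy B.
In SI units:
  alloy Z: σ_y = 184.0 MPa, ρ = 7048 kg/m³
  alloy B: σ_y = 27.37 MPa, ρ = 2490 kg/m³
  alloy Z: M = 4.59×10⁻³
  alloy B: M = 3.65×10⁻³
Alloy Z ranks first.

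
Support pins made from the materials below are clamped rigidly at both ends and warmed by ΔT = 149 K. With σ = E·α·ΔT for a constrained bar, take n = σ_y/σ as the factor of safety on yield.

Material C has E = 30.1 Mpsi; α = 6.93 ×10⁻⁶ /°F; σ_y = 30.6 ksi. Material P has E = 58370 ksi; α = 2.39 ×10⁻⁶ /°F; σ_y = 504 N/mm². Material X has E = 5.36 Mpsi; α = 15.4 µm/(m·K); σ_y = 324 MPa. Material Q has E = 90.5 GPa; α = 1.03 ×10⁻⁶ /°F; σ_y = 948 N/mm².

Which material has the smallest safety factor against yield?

In consistent units (E in GPa, α in ×10⁻⁶/K, σ_y in MPa):
  material C: E = 207.5, α = 12.5, σ_y = 211.0 → σ = 386 MPa, n = 0.547
  material P: E = 402.4, α = 4.30, σ_y = 504.0 → σ = 258 MPa, n = 1.95
  material X: E = 36.96, α = 15.4, σ_y = 324.0 → σ = 84.8 MPa, n = 3.82
  material Q: E = 90.50, α = 1.85, σ_y = 948.0 → σ = 25.0 MPa, n = 37.9
Smallest n: material C with n = 0.547.

material C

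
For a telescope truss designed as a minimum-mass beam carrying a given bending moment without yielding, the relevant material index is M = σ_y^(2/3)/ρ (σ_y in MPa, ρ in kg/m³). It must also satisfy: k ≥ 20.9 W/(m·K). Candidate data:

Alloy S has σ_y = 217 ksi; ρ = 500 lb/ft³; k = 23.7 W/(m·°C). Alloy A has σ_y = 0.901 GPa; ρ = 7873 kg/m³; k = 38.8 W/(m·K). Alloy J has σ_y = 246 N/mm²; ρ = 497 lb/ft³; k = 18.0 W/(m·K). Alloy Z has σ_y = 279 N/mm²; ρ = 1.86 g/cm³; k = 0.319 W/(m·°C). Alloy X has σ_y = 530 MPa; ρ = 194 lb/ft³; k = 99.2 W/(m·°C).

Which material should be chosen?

alloy X

Screen on constraints: k ≥ 20.9 W/(m·K). Survivors: alloy S, alloy A, alloy X.
Putting every candidate on a common basis:
  alloy S: σ_y = 1496 MPa, ρ = 8009 kg/m³
  alloy A: σ_y = 901.0 MPa, ρ = 7873 kg/m³
  alloy X: σ_y = 530.0 MPa, ρ = 3108 kg/m³
  alloy X: M = 21.1×10⁻³
  alloy S: M = 16.3×10⁻³
  alloy A: M = 11.8×10⁻³
Highest index: alloy X.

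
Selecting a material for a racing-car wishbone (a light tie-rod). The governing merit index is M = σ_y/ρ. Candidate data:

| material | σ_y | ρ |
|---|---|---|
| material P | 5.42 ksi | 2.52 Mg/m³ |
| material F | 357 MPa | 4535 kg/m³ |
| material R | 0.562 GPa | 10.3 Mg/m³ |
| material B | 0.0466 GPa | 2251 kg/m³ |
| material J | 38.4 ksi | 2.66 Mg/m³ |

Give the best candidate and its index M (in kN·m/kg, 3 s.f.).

Normalizing units and computing the index:
  material P: σ_y = 37.37 MPa, ρ = 2520 kg/m³
  material F: σ_y = 357.0 MPa, ρ = 4535 kg/m³
  material R: σ_y = 562.0 MPa, ρ = 10300 kg/m³
  material B: σ_y = 46.60 MPa, ρ = 2251 kg/m³
  material J: σ_y = 264.8 MPa, ρ = 2660 kg/m³
  material J: M = 99.5 kN·m/kg
  material F: M = 78.7 kN·m/kg
  material R: M = 54.6 kN·m/kg
  material B: M = 20.7 kN·m/kg
  material P: M = 14.8 kN·m/kg
Highest index: material J.

material J, M = 99.5 kN·m/kg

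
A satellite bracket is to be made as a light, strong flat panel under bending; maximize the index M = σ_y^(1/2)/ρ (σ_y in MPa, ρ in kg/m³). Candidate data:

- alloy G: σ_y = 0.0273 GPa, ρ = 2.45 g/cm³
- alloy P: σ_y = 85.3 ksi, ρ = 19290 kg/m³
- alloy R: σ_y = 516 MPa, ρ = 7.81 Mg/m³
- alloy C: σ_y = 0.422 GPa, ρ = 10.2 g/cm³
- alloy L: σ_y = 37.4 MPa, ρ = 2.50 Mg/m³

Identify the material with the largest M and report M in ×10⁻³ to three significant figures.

alloy R, M = 2.91×10⁻³

After converting to SI:
  alloy G: σ_y = 27.30 MPa, ρ = 2450 kg/m³
  alloy P: σ_y = 588.1 MPa, ρ = 19290 kg/m³
  alloy R: σ_y = 516.0 MPa, ρ = 7810 kg/m³
  alloy C: σ_y = 422.0 MPa, ρ = 10200 kg/m³
  alloy L: σ_y = 37.40 MPa, ρ = 2500 kg/m³
  alloy R: M = 2.91×10⁻³
  alloy L: M = 2.45×10⁻³
  alloy G: M = 2.13×10⁻³
  alloy C: M = 2.01×10⁻³
  alloy P: M = 1.26×10⁻³
Alloy R ranks first.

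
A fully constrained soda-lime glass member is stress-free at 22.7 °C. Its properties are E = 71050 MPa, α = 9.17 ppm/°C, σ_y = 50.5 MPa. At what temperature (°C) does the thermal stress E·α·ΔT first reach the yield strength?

E = 71050 MPa = 71.05 GPa.
E·α·ΔT = 50.50 MPa ⇒ ΔT = 50.50 / (71.05×10³ × 9.17×10⁻⁶) = 77.51 K.
T = 22.7 + 77.51 = 100.2 °C.

100 °C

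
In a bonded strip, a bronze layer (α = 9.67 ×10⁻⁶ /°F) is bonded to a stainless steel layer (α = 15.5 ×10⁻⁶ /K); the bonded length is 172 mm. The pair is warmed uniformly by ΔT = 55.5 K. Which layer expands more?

bronze: α = 9.67×10⁻⁶/°F × 9/5 = 17.4×10⁻⁶/K.
α(bronze) = 17.4×10⁻⁶/K vs α(stainless steel) = 15.5×10⁻⁶/K.
Higher α expands more for the same ΔT: bronze.

bronze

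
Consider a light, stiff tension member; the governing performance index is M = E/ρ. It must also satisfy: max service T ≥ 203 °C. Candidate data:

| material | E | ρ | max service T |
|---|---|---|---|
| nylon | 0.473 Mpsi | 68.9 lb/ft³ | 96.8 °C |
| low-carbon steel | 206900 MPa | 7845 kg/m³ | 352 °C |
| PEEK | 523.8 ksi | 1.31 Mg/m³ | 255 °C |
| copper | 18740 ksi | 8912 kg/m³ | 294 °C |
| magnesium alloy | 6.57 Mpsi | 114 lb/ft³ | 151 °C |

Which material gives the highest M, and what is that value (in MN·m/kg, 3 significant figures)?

Screen on constraints: max service T ≥ 203 °C. Survivors: low-carbon steel, PEEK, copper.
Putting every candidate on a common basis:
  low-carbon steel: E = 206.9 GPa, ρ = 7845 kg/m³
  PEEK: E = 3.611 GPa, ρ = 1310 kg/m³
  copper: E = 129.2 GPa, ρ = 8912 kg/m³
  low-carbon steel: M = 26.4 MN·m/kg
  copper: M = 14.5 MN·m/kg
  PEEK: M = 2.76 MN·m/kg
The maximum is for low-carbon steel.

low-carbon steel, M = 26.4 MN·m/kg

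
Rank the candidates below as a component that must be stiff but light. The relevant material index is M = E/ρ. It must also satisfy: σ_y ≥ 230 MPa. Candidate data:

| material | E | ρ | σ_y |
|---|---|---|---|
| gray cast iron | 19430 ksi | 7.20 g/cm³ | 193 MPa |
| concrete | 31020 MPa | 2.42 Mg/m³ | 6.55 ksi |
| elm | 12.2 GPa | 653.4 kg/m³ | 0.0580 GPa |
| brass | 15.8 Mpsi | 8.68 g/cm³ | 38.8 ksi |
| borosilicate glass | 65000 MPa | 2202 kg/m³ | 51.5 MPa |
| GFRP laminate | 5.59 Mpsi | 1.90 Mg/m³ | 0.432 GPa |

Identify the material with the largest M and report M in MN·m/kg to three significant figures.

Screen on constraints: σ_y ≥ 230 MPa. Survivors: brass, GFRP laminate.
Convert each candidate to consistent units, then evaluate M:
  brass: E = 108.9 GPa, ρ = 8680 kg/m³
  GFRP laminate: E = 38.54 GPa, ρ = 1900 kg/m³
  GFRP laminate: M = 20.3 MN·m/kg
  brass: M = 12.6 MN·m/kg
The maximum is for GFRP laminate.

GFRP laminate, M = 20.3 MN·m/kg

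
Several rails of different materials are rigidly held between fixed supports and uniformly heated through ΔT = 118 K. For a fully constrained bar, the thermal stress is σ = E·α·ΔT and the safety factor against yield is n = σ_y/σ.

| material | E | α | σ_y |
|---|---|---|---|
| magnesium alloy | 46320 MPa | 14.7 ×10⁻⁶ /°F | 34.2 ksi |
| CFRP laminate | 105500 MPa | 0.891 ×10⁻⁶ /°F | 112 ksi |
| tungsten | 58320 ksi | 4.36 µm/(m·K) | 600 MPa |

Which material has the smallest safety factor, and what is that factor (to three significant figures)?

magnesium alloy, n = 1.63

With everything in SI (GPa, ×10⁻⁶/K, MPa):
  magnesium alloy: E = 46.32, α = 26.5, σ_y = 235.8 → σ = 145 MPa, n = 1.63
  CFRP laminate: E = 105.5, α = 1.60, σ_y = 772.2 → σ = 20.0 MPa, n = 38.7
  tungsten: E = 402.1, α = 4.36, σ_y = 600.0 → σ = 207 MPa, n = 2.90
Magnesium alloy has the lowest safety factor, n = 1.63.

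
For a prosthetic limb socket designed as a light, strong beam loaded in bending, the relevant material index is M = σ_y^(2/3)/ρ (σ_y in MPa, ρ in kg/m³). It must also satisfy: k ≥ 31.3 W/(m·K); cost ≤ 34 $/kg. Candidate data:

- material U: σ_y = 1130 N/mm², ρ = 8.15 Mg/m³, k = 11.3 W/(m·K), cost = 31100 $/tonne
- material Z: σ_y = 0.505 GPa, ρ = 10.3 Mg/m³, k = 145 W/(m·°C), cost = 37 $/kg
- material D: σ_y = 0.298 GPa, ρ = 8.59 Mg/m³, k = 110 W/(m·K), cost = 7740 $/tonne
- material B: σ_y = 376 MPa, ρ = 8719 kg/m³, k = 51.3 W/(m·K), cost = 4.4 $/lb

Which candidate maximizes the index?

material B

Screen on constraints: k ≥ 31.3 W/(m·K); cost ≤ 34 $/kg. Survivors: material D, material B.
After converting to SI:
  material D: σ_y = 298.0 MPa, ρ = 8590 kg/m³
  material B: σ_y = 376.0 MPa, ρ = 8719 kg/m³
  material B: M = 5.97×10⁻³
  material D: M = 5.19×10⁻³
Material B ranks first.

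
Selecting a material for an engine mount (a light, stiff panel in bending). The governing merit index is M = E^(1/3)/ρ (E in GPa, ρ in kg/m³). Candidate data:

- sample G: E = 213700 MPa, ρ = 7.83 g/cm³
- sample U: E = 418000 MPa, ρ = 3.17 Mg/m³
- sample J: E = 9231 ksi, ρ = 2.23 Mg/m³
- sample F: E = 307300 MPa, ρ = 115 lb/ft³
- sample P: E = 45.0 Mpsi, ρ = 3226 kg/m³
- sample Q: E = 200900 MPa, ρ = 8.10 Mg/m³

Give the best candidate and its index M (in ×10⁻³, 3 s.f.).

Putting every candidate on a common basis:
  sample G: E = 213.7 GPa, ρ = 7830 kg/m³
  sample U: E = 418.0 GPa, ρ = 3170 kg/m³
  sample J: E = 63.65 GPa, ρ = 2230 kg/m³
  sample F: E = 307.3 GPa, ρ = 1842 kg/m³
  sample P: E = 310.3 GPa, ρ = 3226 kg/m³
  sample Q: E = 200.9 GPa, ρ = 8100 kg/m³
  sample F: M = 3.66×10⁻³
  sample U: M = 2.36×10⁻³
  sample P: M = 2.10×10⁻³
  sample J: M = 1.79×10⁻³
  sample G: M = 0.764×10⁻³
  sample Q: M = 0.723×10⁻³
Highest index: sample F.

sample F, M = 3.66×10⁻³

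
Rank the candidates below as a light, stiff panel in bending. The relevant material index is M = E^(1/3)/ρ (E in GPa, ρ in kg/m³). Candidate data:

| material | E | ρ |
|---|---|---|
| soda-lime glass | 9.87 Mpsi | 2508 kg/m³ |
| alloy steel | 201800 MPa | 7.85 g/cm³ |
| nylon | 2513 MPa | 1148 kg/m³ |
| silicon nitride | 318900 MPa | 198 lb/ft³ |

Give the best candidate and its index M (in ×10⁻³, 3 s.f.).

silicon nitride, M = 2.15×10⁻³

In SI units:
  soda-lime glass: E = 68.05 GPa, ρ = 2508 kg/m³
  alloy steel: E = 201.8 GPa, ρ = 7850 kg/m³
  nylon: E = 2.513 GPa, ρ = 1148 kg/m³
  silicon nitride: E = 318.9 GPa, ρ = 3172 kg/m³
  silicon nitride: M = 2.15×10⁻³
  soda-lime glass: M = 1.63×10⁻³
  nylon: M = 1.18×10⁻³
  alloy steel: M = 0.747×10⁻³
Silicon nitride ranks first.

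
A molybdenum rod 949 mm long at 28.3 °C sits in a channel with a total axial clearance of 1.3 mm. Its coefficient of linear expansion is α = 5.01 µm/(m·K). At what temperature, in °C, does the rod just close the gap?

302 °C

α·L₀·ΔT = 1.3 mm ⇒ ΔT = 1.3 / (5.01×10⁻⁶ × 949.0) = 273.4 K.
T = 28.3 + 273.4 = 301.7 °C.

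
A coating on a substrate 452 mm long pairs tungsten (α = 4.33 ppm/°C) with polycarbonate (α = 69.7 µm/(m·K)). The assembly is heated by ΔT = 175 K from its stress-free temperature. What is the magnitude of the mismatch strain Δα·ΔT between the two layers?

0.0114

Δα = |4.33 − 69.7|×10⁻⁶/K = 65.4×10⁻⁶/K.
Mismatch strain = Δα·ΔT = 65.4×10⁻⁶ × 175.0 = 0.0114.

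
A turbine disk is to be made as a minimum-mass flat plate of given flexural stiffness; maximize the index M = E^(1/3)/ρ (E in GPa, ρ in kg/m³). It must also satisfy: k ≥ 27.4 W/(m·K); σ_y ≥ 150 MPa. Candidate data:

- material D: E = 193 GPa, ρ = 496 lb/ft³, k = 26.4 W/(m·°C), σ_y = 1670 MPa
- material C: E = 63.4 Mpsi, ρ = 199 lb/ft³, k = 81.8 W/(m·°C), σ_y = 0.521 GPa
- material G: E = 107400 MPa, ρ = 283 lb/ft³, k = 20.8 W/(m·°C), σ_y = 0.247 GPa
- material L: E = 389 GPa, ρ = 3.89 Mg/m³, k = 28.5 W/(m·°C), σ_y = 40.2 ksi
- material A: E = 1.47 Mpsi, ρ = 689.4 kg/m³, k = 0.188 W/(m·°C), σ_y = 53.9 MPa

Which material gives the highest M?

Screen on constraints: k ≥ 27.4 W/(m·K); σ_y ≥ 150 MPa. Survivors: material C, material L.
Convert each candidate to consistent units, then evaluate M:
  material C: E = 437.1 GPa, ρ = 3188 kg/m³
  material L: E = 389.0 GPa, ρ = 3890 kg/m³
  material C: M = 2.38×10⁻³
  material L: M = 1.88×10⁻³
Highest index: material C.

material C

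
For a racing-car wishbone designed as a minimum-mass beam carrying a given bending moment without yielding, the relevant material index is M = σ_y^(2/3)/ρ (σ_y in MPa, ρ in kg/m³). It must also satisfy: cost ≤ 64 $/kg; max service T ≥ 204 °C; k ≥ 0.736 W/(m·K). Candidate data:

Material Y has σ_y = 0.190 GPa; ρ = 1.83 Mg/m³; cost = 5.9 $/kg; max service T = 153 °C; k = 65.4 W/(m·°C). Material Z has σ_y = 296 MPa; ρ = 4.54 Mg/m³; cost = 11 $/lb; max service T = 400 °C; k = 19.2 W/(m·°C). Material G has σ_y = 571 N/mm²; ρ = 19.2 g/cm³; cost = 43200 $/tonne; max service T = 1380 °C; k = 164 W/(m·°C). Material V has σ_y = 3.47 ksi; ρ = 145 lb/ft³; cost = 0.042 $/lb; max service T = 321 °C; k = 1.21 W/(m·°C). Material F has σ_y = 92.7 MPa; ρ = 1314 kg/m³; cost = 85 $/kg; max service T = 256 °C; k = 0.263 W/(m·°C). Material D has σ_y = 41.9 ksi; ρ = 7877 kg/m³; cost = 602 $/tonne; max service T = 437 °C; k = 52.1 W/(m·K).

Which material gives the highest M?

material Z

Screen on constraints: cost ≤ 64 $/kg; max service T ≥ 204 °C; k ≥ 0.736 W/(m·K). Survivors: material Z, material G, material V, material D.
In SI units:
  material Z: σ_y = 296.0 MPa, ρ = 4540 kg/m³
  material G: σ_y = 571.0 MPa, ρ = 19200 kg/m³
  material V: σ_y = 23.92 MPa, ρ = 2323 kg/m³
  material D: σ_y = 288.9 MPa, ρ = 7877 kg/m³
  material Z: M = 9.78×10⁻³
  material D: M = 5.55×10⁻³
  material G: M = 3.58×10⁻³
  material V: M = 3.57×10⁻³
Highest index: material Z.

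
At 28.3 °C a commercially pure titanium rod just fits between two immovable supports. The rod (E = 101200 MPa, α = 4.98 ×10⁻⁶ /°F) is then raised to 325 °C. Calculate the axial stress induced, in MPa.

269 MPa

E = 101200 MPa = 101.2 GPa.
α = 4.98×10⁻⁶/°F × 9/5 = 8.96×10⁻⁶/K.
ΔT = 296.7 K. Constrained thermal stress σ = E·α·ΔT = 101.2×10³ MPa × 8.96×10⁻⁶ × 296.7 = 269 MPa (compressive).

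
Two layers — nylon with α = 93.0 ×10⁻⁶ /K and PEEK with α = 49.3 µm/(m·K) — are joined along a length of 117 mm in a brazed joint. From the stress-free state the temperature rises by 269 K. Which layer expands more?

α(nylon) = 93.0×10⁻⁶/K vs α(PEEK) = 49.3×10⁻⁶/K.
Higher α expands more for the same ΔT: nylon.

nylon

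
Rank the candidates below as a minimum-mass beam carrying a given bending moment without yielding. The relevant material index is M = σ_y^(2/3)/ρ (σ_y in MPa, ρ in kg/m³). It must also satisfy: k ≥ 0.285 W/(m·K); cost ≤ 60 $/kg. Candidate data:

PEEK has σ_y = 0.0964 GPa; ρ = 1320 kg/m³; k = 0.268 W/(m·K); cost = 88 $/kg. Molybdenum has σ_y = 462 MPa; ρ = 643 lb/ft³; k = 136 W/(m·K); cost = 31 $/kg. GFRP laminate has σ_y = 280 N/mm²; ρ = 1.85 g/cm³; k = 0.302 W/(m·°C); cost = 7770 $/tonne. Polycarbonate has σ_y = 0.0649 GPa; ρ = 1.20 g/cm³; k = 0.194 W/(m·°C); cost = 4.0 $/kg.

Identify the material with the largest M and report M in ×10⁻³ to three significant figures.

Screen on constraints: k ≥ 0.285 W/(m·K); cost ≤ 60 $/kg. Survivors: molybdenum, GFRP laminate.
Putting every candidate on a common basis:
  molybdenum: σ_y = 462.0 MPa, ρ = 10300 kg/m³
  GFRP laminate: σ_y = 280.0 MPa, ρ = 1850 kg/m³
  GFRP laminate: M = 23.1×10⁻³
  molybdenum: M = 5.80×10⁻³
GFRP laminate has the largest M.

GFRP laminate, M = 23.1×10⁻³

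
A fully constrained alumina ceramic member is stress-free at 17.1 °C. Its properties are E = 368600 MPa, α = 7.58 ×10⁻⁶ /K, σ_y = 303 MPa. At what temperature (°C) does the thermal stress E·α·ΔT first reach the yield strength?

E = 368600 MPa = 368.6 GPa.
E·α·ΔT = 303.0 MPa ⇒ ΔT = 303.0 / (368.6×10³ × 7.58×10⁻⁶) = 108.4 K.
T = 17.1 + 108.4 = 125.5 °C.

126 °C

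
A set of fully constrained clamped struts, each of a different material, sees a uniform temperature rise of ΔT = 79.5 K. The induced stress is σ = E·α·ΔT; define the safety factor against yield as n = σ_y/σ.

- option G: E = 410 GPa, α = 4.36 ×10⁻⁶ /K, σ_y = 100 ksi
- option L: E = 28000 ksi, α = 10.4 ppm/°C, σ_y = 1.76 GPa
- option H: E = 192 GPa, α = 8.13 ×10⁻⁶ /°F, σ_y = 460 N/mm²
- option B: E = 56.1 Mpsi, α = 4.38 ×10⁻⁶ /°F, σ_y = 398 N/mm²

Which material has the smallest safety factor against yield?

option B

Per material, after unit conversion:
  option G: E = 410.0, α = 4.36, σ_y = 689.5 → σ = 142 MPa, n = 4.85
  option L: E = 193.1, α = 10.4, σ_y = 1760 → σ = 160 MPa, n = 11.0
  option H: E = 192.0, α = 14.6, σ_y = 460.0 → σ = 223 MPa, n = 2.06
  option B: E = 386.8, α = 7.88, σ_y = 398.0 → σ = 242 MPa, n = 1.64
The minimum is option B at n = 1.64.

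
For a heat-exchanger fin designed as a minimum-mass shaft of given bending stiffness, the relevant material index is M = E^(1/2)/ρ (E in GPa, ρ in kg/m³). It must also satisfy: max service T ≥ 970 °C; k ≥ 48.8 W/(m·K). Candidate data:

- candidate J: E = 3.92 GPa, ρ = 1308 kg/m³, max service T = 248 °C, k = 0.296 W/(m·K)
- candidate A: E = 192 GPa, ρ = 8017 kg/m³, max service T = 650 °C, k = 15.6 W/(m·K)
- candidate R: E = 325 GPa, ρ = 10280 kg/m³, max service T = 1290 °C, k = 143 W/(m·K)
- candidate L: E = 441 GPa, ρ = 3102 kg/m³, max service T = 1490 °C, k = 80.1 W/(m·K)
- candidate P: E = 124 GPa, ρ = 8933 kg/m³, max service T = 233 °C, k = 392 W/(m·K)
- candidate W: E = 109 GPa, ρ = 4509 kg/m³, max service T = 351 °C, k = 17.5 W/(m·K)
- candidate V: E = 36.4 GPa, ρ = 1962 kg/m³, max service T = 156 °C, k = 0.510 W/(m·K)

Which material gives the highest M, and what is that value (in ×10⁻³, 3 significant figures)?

candidate L, M = 6.77×10⁻³

Screen on constraints: max service T ≥ 970 °C; k ≥ 48.8 W/(m·K). Survivors: candidate R, candidate L.
Computing M directly (units already consistent):
  candidate L: M = 6.77×10⁻³
  candidate R: M = 1.75×10⁻³
Highest index: candidate L.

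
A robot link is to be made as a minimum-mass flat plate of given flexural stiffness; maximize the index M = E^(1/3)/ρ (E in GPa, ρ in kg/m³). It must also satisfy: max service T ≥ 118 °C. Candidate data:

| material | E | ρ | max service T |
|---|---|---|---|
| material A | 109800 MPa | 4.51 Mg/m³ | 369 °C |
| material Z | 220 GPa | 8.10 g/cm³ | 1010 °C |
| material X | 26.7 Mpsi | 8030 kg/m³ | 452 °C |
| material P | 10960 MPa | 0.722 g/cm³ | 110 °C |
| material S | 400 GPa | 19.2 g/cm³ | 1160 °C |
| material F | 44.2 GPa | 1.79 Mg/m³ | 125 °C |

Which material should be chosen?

Screen on constraints: max service T ≥ 118 °C. Survivors: material A, material Z, material X, material S, material F.
Normalizing units and computing the index:
  material A: E = 109.8 GPa, ρ = 4510 kg/m³
  material Z: E = 220.0 GPa, ρ = 8100 kg/m³
  material X: E = 184.1 GPa, ρ = 8030 kg/m³
  material S: E = 400.0 GPa, ρ = 19200 kg/m³
  material F: E = 44.20 GPa, ρ = 1790 kg/m³
  material F: M = 1.98×10⁻³
  material A: M = 1.06×10⁻³
  material Z: M = 0.745×10⁻³
  material X: M = 0.708×10⁻³
  material S: M = 0.384×10⁻³
Material F ranks first.

material F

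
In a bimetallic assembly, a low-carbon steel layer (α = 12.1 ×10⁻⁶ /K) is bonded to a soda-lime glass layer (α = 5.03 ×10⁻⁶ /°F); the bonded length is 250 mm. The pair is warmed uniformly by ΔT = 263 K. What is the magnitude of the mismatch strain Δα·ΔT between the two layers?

soda-lime glass: α = 5.03×10⁻⁶/°F × 9/5 = 9.05×10⁻⁶/K.
Δα = |12.1 − 9.05|×10⁻⁶/K = 3.05×10⁻⁶/K.
Mismatch strain = Δα·ΔT = 3.05×10⁻⁶ × 263.0 = 8.01×10⁻⁴.

8.01×10⁻⁴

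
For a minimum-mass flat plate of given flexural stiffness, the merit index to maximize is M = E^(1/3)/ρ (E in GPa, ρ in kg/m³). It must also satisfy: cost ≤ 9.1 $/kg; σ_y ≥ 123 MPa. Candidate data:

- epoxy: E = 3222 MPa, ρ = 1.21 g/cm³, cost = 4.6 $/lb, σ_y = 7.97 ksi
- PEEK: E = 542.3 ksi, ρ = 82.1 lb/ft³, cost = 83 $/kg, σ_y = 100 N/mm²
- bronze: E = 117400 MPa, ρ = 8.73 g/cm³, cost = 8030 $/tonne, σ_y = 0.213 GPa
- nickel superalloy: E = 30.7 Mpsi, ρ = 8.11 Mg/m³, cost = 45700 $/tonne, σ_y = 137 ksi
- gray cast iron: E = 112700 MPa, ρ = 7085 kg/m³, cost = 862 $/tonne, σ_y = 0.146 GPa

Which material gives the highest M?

Screen on constraints: cost ≤ 9.1 $/kg; σ_y ≥ 123 MPa. Survivors: bronze, gray cast iron.
Putting every candidate on a common basis:
  bronze: E = 117.4 GPa, ρ = 8730 kg/m³
  gray cast iron: E = 112.7 GPa, ρ = 7085 kg/m³
  gray cast iron: M = 0.682×10⁻³
  bronze: M = 0.561×10⁻³
Gray cast iron has the largest M.

gray cast iron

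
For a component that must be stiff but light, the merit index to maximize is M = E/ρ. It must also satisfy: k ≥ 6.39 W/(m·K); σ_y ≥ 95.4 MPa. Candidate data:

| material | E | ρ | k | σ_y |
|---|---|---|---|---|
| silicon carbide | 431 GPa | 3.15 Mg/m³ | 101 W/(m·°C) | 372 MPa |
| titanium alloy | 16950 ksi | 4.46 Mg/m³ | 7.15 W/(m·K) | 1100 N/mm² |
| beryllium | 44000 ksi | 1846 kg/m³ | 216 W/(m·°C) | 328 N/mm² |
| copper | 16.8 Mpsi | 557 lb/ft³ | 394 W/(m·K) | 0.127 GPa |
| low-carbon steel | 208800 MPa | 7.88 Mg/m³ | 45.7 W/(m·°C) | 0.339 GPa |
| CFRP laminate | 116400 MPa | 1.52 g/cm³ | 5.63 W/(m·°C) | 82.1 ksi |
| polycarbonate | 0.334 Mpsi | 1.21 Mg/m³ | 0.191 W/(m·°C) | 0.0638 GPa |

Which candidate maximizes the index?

beryllium

Screen on constraints: k ≥ 6.39 W/(m·K); σ_y ≥ 95.4 MPa. Survivors: silicon carbide, titanium alloy, beryllium, copper, low-carbon steel.
Normalizing units and computing the index:
  silicon carbide: E = 431.0 GPa, ρ = 3150 kg/m³
  titanium alloy: E = 116.9 GPa, ρ = 4460 kg/m³
  beryllium: E = 303.4 GPa, ρ = 1846 kg/m³
  copper: E = 115.8 GPa, ρ = 8922 kg/m³
  low-carbon steel: E = 208.8 GPa, ρ = 7880 kg/m³
  beryllium: M = 164 MN·m/kg
  silicon carbide: M = 137 MN·m/kg
  low-carbon steel: M = 26.5 MN·m/kg
  titanium alloy: M = 26.2 MN·m/kg
  copper: M = 13.0 MN·m/kg
Beryllium ranks first.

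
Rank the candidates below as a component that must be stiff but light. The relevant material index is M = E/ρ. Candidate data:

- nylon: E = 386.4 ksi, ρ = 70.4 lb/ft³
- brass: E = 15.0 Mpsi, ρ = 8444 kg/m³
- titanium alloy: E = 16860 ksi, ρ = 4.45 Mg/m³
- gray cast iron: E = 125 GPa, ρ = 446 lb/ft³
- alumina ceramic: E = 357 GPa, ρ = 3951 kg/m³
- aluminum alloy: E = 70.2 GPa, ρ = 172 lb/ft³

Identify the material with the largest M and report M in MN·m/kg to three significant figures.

alumina ceramic, M = 90.4 MN·m/kg

Normalizing units and computing the index:
  nylon: E = 2.664 GPa, ρ = 1128 kg/m³
  brass: E = 103.4 GPa, ρ = 8444 kg/m³
  titanium alloy: E = 116.2 GPa, ρ = 4450 kg/m³
  gray cast iron: E = 125.0 GPa, ρ = 7144 kg/m³
  alumina ceramic: E = 357.0 GPa, ρ = 3951 kg/m³
  aluminum alloy: E = 70.20 GPa, ρ = 2755 kg/m³
  alumina ceramic: M = 90.4 MN·m/kg
  titanium alloy: M = 26.1 MN·m/kg
  aluminum alloy: M = 25.5 MN·m/kg
  gray cast iron: M = 17.5 MN·m/kg
  brass: M = 12.2 MN·m/kg
  nylon: M = 2.36 MN·m/kg
Alumina ceramic ranks first.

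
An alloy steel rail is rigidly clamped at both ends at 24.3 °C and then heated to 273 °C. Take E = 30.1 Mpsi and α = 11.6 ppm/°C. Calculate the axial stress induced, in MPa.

599 MPa

E = 30.1 Mpsi = 207.5 GPa.
ΔT = 248.7 K. Constrained thermal stress σ = E·α·ΔT = 207.5×10³ MPa × 11.6×10⁻⁶ × 248.7 = 599 MPa (compressive).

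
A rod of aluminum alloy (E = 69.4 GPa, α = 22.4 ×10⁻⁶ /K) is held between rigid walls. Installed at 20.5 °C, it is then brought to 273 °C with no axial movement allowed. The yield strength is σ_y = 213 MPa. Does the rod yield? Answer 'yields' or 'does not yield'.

yields

ΔT = 252.5 K. Constrained thermal stress σ = E·α·ΔT = 69.40×10³ MPa × 22.4×10⁻⁶ × 252.5 = 393 MPa (compressive).
Compare to σ_y = 213 MPa: σ ≥ σ_y, so it yields.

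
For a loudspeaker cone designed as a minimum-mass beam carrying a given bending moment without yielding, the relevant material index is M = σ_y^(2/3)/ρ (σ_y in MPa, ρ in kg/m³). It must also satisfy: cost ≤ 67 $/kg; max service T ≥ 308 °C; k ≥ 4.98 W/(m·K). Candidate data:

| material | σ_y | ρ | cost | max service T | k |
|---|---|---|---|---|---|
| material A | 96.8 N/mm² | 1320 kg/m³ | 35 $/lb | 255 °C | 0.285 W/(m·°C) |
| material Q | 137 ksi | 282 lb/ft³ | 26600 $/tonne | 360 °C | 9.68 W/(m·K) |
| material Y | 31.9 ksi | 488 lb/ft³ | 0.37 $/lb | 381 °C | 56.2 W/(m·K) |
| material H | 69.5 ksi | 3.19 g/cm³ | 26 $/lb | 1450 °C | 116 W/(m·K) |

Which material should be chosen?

material Q

Screen on constraints: cost ≤ 67 $/kg; max service T ≥ 308 °C; k ≥ 4.98 W/(m·K). Survivors: material Q, material Y, material H.
In SI units:
  material Q: σ_y = 944.6 MPa, ρ = 4517 kg/m³
  material Y: σ_y = 219.9 MPa, ρ = 7817 kg/m³
  material H: σ_y = 479.2 MPa, ρ = 3190 kg/m³
  material Q: M = 21.3×10⁻³
  material H: M = 19.2×10⁻³
  material Y: M = 4.66×10⁻³
Highest index: material Q.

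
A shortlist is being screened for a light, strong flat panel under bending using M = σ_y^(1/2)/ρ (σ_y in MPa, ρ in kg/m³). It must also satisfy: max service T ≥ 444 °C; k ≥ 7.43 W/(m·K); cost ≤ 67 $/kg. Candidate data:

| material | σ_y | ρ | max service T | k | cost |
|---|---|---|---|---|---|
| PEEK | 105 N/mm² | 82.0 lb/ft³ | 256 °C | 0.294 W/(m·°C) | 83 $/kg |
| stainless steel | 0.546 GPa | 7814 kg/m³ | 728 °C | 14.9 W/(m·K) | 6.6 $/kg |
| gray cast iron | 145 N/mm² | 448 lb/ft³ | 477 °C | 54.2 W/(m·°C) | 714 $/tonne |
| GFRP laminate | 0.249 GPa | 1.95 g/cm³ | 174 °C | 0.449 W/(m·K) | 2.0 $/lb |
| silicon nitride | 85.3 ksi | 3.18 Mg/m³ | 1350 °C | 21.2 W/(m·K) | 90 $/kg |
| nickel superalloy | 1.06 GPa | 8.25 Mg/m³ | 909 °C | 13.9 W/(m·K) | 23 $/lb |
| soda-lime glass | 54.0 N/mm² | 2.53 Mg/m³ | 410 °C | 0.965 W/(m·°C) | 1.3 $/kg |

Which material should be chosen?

nickel superalloy

Screen on constraints: max service T ≥ 444 °C; k ≥ 7.43 W/(m·K); cost ≤ 67 $/kg. Survivors: stainless steel, gray cast iron, nickel superalloy.
Normalizing units and computing the index:
  stainless steel: σ_y = 546.0 MPa, ρ = 7814 kg/m³
  gray cast iron: σ_y = 145.0 MPa, ρ = 7176 kg/m³
  nickel superalloy: σ_y = 1060 MPa, ρ = 8250 kg/m³
  nickel superalloy: M = 3.95×10⁻³
  stainless steel: M = 2.99×10⁻³
  gray cast iron: M = 1.68×10⁻³
Nickel superalloy ranks first.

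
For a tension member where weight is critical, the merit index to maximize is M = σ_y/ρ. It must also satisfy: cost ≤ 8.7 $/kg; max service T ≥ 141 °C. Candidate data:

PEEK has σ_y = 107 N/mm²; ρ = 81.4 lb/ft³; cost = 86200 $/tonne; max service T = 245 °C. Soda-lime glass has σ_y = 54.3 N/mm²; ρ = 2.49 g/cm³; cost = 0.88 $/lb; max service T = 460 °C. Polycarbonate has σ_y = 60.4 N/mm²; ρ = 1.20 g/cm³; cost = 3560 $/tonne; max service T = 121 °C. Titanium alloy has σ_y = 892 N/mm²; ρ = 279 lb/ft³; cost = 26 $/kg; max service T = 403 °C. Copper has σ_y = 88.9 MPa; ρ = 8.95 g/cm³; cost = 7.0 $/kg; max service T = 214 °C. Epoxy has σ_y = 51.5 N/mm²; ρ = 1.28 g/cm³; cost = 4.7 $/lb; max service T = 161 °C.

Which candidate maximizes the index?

soda-lime glass

Screen on constraints: cost ≤ 8.7 $/kg; max service T ≥ 141 °C. Survivors: soda-lime glass, copper.
After converting to SI:
  soda-lime glass: σ_y = 54.30 MPa, ρ = 2490 kg/m³
  copper: σ_y = 88.90 MPa, ρ = 8950 kg/m³
  soda-lime glass: M = 21.8 kN·m/kg
  copper: M = 9.93 kN·m/kg
Soda-lime glass ranks first.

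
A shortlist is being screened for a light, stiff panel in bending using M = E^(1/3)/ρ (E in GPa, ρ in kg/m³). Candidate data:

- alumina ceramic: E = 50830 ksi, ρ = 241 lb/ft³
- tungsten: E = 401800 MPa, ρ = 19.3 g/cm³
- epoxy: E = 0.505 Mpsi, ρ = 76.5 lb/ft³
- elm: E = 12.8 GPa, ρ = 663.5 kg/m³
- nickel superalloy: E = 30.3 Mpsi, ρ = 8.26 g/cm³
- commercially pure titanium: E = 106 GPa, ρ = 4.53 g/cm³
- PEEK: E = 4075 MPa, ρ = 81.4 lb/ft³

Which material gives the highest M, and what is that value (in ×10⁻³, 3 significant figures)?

Convert each candidate to consistent units, then evaluate M:
  alumina ceramic: E = 350.5 GPa, ρ = 3860 kg/m³
  tungsten: E = 401.8 GPa, ρ = 19300 kg/m³
  epoxy: E = 3.482 GPa, ρ = 1225 kg/m³
  elm: E = 12.80 GPa, ρ = 663.5 kg/m³
  nickel superalloy: E = 208.9 GPa, ρ = 8260 kg/m³
  commercially pure titanium: E = 106.0 GPa, ρ = 4530 kg/m³
  PEEK: E = 4.075 GPa, ρ = 1304 kg/m³
  elm: M = 3.53×10⁻³
  alumina ceramic: M = 1.83×10⁻³
  epoxy: M = 1.24×10⁻³
  PEEK: M = 1.22×10⁻³
  commercially pure titanium: M = 1.04×10⁻³
  nickel superalloy: M = 0.718×10⁻³
  tungsten: M = 0.382×10⁻³
Elm has the largest M.

elm, M = 3.53×10⁻³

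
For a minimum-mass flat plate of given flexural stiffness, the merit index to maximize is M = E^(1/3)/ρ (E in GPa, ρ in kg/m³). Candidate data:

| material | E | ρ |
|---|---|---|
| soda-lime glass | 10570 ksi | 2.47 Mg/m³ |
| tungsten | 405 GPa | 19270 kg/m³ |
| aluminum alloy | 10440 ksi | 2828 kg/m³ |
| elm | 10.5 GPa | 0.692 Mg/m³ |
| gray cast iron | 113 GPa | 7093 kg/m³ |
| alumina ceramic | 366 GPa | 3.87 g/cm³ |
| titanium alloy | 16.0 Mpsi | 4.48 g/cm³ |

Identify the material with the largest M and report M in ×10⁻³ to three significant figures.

elm, M = 3.16×10⁻³

In SI units:
  soda-lime glass: E = 72.88 GPa, ρ = 2470 kg/m³
  tungsten: E = 405.0 GPa, ρ = 19270 kg/m³
  aluminum alloy: E = 71.98 GPa, ρ = 2828 kg/m³
  elm: E = 10.50 GPa, ρ = 692.0 kg/m³
  gray cast iron: E = 113.0 GPa, ρ = 7093 kg/m³
  alumina ceramic: E = 366.0 GPa, ρ = 3870 kg/m³
  titanium alloy: E = 110.3 GPa, ρ = 4480 kg/m³
  elm: M = 3.16×10⁻³
  alumina ceramic: M = 1.85×10⁻³
  soda-lime glass: M = 1.69×10⁻³
  aluminum alloy: M = 1.47×10⁻³
  titanium alloy: M = 1.07×10⁻³
  gray cast iron: M = 0.682×10⁻³
  tungsten: M = 0.384×10⁻³
Elm has the largest M.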